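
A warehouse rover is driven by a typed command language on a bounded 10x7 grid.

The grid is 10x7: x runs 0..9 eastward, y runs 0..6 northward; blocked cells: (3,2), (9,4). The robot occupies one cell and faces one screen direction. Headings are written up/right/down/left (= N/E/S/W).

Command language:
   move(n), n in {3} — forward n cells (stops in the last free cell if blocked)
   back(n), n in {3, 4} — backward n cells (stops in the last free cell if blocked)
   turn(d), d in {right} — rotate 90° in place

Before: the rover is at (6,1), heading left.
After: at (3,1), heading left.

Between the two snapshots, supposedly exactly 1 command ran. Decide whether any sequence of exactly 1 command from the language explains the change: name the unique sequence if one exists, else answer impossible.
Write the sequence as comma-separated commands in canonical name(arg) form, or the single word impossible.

move(3)

key: heading stays W — the single command does not turn
begin: at (6,1), heading left
[1] after move(3): at (3,1), heading left
no other 1-command option fits: unique.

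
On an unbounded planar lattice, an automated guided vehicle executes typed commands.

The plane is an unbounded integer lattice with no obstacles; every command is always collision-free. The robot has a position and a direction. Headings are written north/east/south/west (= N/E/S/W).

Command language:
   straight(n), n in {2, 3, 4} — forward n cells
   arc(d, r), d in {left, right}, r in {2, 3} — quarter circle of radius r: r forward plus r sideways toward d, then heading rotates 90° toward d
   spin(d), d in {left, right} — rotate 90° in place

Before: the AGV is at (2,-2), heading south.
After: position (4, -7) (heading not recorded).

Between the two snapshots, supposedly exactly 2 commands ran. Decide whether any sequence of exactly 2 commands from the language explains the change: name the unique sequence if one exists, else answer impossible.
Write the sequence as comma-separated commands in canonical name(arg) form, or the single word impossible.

straight(3), arc(left, 2)

key: running arc(left, 2) before straight(3) would end elsewhere — order is forced
t0: at (2,-2), heading south
[1] after straight(3): at (2,-5), heading south
[2] after arc(left, 2): at (4,-7), heading east
uniquely the one of 81 2-step routes that fits.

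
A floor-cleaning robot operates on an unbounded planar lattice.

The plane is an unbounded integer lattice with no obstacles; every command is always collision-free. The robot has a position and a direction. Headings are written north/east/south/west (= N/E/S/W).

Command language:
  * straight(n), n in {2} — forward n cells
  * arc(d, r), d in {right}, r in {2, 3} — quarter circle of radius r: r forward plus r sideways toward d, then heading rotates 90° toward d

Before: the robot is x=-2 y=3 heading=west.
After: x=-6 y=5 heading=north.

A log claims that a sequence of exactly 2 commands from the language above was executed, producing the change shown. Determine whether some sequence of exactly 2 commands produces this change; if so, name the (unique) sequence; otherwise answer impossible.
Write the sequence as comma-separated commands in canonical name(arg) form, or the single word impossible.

key: cell and facing (now N) both changed — the 2 commands mix motion and turning
begin: x=-2 y=3 heading=west
1. straight(2) → x=-4 y=3 heading=west
2. arc(right, 2) → x=-6 y=5 heading=north
no rival 2-sequence matches.

straight(2), arc(right, 2)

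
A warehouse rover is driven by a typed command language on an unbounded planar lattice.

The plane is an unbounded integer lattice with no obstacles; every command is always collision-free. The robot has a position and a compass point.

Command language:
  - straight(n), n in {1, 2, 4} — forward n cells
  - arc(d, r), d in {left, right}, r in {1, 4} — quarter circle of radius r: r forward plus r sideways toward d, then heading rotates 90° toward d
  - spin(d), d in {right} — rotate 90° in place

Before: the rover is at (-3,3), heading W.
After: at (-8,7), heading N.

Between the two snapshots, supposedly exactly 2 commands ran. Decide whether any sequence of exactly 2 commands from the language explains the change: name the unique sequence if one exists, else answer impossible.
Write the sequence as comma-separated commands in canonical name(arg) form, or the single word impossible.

straight(1), arc(right, 4)

key: position moved to (-8,7) AND the heading swung to N — translation plus rotation needed
start: at (-3,3), heading W
1. straight(1) → at (-4,3), heading W
2. arc(right, 4) → at (-8,7), heading N
uniquely the one of 64 2-step routes that fits.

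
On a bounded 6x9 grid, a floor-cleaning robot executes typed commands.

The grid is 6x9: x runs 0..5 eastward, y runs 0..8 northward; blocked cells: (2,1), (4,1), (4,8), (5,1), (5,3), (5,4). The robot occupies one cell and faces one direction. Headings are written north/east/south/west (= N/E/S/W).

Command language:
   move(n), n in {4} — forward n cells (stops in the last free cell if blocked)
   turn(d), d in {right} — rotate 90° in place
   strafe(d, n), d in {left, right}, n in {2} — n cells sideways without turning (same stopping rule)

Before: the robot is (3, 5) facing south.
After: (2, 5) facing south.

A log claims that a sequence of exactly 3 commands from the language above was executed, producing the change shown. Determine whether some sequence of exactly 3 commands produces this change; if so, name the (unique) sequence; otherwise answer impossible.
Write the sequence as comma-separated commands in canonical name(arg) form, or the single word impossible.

key: order matters: swapping strafe(right, 2) and strafe(left, 2) lands elsewhere
from: (3, 5) facing south
step 1 (strafe(right, 2)): (1, 5) facing south
step 2 (strafe(right, 2)): (0, 5) facing south
step 3 (strafe(left, 2)): (2, 5) facing south
no other 3-command option fits: unique.

strafe(right, 2), strafe(right, 2), strafe(left, 2)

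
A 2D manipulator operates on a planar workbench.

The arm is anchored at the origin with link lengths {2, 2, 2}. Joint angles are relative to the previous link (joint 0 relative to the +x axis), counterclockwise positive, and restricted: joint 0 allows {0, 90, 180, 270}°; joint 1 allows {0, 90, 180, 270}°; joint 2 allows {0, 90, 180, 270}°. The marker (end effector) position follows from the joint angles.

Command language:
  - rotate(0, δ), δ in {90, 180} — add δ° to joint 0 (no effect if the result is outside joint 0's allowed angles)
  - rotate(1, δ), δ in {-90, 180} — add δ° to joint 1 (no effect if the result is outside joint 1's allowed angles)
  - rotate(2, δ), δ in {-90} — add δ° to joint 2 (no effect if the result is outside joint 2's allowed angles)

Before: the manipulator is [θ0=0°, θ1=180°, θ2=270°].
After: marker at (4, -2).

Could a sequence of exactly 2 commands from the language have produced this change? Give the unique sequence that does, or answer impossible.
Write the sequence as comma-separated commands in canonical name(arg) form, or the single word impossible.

rotate(1, -90), rotate(1, -90)

start: [θ0=0°, θ1=180°, θ2=270°]
t=1 rotate(1, -90) ⇒ [θ0=0°, θ1=90°, θ2=270°]
t=2 rotate(1, -90) ⇒ [θ0=0°, θ1=0°, θ2=270°]
no rival 2-sequence matches.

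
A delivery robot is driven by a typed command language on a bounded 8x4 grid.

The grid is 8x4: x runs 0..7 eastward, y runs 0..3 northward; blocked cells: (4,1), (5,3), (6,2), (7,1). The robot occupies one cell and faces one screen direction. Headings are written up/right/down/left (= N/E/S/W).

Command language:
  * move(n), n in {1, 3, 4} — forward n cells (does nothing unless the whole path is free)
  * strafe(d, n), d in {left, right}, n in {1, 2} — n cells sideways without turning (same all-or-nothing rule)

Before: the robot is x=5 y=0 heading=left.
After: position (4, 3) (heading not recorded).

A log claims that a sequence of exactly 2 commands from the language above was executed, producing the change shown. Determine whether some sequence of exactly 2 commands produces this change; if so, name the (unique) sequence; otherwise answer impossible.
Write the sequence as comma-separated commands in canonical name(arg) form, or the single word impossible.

impossible

every 2-command combo misses the target.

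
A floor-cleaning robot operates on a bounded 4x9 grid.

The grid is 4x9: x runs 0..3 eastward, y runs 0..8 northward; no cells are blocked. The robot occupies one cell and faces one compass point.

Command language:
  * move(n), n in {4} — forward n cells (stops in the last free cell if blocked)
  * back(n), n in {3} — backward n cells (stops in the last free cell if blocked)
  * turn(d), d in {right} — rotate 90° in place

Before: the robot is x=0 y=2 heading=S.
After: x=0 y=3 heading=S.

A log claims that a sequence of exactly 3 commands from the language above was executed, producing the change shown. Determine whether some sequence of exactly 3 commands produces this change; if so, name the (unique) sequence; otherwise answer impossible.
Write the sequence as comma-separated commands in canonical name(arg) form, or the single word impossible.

key: the first move(4) runs into the grid edge before its full distance
begin: x=0 y=2 heading=S
step 1 (move(4)): x=0 y=0 heading=S
step 2 (move(4)): x=0 y=0 heading=S
step 3 (back(3)): x=0 y=3 heading=S
no other 3-command option fits: unique.

move(4), move(4), back(3)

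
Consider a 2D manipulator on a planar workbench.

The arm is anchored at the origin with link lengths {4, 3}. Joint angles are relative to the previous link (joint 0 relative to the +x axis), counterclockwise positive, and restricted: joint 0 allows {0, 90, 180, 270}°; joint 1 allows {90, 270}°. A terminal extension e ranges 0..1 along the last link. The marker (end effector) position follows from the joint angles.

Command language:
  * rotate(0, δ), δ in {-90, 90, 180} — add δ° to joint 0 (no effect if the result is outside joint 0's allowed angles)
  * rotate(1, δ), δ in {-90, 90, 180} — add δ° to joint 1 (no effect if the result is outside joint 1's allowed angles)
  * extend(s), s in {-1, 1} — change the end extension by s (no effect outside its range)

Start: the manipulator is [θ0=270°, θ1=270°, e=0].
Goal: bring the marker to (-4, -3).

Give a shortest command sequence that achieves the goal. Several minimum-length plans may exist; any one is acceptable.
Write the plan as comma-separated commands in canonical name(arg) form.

rotate(1, 180), rotate(0, -90)

begin: [θ0=270°, θ1=270°, e=0]
1. rotate(1, 180) → [θ0=270°, θ1=90°, e=0]
2. rotate(0, -90) → [θ0=180°, θ1=90°, e=0]
no 1-step plan works, so 2 is optimal.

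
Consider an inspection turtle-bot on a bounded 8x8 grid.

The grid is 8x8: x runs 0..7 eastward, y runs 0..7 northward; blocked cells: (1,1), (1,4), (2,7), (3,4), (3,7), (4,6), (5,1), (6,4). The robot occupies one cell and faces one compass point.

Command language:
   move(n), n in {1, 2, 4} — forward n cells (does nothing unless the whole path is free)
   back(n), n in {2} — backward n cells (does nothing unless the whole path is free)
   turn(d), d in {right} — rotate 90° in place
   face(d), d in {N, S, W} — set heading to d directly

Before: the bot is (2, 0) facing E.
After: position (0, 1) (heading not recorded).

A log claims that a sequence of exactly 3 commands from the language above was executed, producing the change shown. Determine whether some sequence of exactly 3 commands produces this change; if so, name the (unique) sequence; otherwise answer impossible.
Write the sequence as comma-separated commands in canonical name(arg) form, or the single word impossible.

back(2), face(N), move(1)

key: order matters: swapping back(2) and move(1) lands elsewhere
begin: (2, 0) facing E
t=1 back(2) ⇒ (0, 0) facing E
t=2 face(N) ⇒ (0, 0) facing N
t=3 move(1) ⇒ (0, 1) facing N
no other 3-command option fits: unique.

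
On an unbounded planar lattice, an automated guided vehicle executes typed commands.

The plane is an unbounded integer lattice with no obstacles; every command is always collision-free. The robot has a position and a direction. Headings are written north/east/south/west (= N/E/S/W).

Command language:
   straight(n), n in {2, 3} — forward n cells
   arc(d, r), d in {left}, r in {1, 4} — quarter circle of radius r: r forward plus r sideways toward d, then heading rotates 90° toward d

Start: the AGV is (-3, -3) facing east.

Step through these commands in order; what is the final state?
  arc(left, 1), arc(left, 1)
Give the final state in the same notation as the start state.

initial: (-3, -3) facing east
t=1 arc(left, 1) ⇒ (-2, -2) facing north
t=2 arc(left, 1) ⇒ (-3, -1) facing west

(-3, -1) facing west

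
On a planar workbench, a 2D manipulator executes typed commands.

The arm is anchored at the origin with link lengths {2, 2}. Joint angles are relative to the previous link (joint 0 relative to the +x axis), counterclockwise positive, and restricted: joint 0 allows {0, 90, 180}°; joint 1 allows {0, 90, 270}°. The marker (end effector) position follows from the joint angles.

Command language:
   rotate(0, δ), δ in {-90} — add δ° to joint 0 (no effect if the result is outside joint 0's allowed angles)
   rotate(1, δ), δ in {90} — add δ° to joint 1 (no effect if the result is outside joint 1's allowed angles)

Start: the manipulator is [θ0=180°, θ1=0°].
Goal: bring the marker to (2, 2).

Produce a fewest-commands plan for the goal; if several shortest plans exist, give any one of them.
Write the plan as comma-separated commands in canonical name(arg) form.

start: [θ0=180°, θ1=0°]
1. rotate(1, 90) → [θ0=180°, θ1=90°]
2. rotate(0, -90) → [θ0=90°, θ1=90°]
3. rotate(0, -90) → [θ0=0°, θ1=90°]
shorter routes all fall short; 3 is best.

rotate(1, 90), rotate(0, -90), rotate(0, -90)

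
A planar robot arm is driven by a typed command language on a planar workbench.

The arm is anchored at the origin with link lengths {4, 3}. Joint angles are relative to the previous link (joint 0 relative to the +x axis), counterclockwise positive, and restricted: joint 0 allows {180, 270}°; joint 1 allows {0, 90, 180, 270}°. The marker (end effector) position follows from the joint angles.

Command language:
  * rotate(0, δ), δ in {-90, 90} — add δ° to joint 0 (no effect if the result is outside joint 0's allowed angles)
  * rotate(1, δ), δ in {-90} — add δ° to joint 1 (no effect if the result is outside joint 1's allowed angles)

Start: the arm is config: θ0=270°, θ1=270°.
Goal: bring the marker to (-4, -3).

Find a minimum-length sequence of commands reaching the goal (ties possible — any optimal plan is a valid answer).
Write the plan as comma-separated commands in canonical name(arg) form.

rotate(0, -90), rotate(1, -90), rotate(1, -90)

start: config: θ0=270°, θ1=270°
[1] after rotate(0, -90): config: θ0=180°, θ1=270°
[2] after rotate(1, -90): config: θ0=180°, θ1=180°
[3] after rotate(1, -90): config: θ0=180°, θ1=90°
no 2-step plan works, so 3 is optimal.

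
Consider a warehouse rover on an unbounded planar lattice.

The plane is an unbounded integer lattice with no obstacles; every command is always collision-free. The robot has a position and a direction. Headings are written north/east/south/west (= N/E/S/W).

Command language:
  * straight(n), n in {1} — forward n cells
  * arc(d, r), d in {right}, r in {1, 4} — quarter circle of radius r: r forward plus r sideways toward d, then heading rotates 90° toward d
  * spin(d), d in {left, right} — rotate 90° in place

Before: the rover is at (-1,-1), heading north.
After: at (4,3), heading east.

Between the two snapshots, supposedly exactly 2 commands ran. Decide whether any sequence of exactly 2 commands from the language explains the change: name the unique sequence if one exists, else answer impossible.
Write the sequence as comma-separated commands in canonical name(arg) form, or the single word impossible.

arc(right, 4), straight(1)

key: cell and facing (now E) both changed — the 2 commands mix motion and turning
t0: at (-1,-1), heading north
[1] after arc(right, 4): at (3,3), heading east
[2] after straight(1): at (4,3), heading east
no other 2-command option fits: unique.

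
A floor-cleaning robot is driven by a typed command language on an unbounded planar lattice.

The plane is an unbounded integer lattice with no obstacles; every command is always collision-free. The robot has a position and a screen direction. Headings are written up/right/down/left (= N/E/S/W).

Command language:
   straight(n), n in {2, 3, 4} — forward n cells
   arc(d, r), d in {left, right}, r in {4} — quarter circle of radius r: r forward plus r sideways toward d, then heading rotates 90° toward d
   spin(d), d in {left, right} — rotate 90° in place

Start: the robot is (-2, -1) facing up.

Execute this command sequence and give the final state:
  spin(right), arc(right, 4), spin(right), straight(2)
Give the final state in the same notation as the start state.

(0, -5) facing left

from: (-2, -1) facing up
[1] after spin(right): (-2, -1) facing right
[2] after arc(right, 4): (2, -5) facing down
[3] after spin(right): (2, -5) facing left
[4] after straight(2): (0, -5) facing left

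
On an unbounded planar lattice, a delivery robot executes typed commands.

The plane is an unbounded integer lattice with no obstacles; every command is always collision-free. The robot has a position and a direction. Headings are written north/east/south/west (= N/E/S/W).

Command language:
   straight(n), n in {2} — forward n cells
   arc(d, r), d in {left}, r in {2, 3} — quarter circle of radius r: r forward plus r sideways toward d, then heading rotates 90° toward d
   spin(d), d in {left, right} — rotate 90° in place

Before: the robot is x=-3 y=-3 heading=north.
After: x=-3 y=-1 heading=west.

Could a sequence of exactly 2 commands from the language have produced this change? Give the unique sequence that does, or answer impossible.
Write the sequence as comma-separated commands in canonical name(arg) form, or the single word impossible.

key: cell and facing (now W) both changed — the 2 commands mix motion and turning
begin: x=-3 y=-3 heading=north
step 1 (straight(2)): x=-3 y=-1 heading=north
step 2 (spin(left)): x=-3 y=-1 heading=west
no rival 2-sequence matches.

straight(2), spin(left)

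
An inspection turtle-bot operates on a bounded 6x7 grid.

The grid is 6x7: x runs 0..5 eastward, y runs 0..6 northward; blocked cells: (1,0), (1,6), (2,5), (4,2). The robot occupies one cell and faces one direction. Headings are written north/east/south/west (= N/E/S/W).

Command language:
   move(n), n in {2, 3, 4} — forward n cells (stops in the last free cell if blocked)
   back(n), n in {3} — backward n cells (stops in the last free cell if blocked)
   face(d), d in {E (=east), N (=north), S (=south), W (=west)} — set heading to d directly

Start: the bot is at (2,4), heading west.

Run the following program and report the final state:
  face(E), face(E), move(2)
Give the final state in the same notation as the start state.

start: at (2,4), heading west
t=1 face(E) ⇒ at (2,4), heading east
t=2 face(E) ⇒ at (2,4), heading east
t=3 move(2) ⇒ at (4,4), heading east

at (4,4), heading east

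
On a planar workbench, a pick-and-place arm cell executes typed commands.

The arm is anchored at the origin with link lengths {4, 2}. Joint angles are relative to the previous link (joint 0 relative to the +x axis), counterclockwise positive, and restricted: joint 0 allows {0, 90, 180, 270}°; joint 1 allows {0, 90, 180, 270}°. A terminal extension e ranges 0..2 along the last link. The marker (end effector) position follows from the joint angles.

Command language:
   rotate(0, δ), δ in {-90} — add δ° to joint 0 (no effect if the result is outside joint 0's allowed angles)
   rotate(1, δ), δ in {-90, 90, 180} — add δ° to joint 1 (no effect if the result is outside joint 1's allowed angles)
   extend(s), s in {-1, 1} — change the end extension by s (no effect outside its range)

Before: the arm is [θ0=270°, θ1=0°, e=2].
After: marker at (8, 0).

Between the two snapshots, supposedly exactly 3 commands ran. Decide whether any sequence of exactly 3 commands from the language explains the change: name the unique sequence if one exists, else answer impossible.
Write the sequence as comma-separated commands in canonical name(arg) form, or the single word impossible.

rotate(0, -90), rotate(0, -90), rotate(0, -90)

t0: [θ0=270°, θ1=0°, e=2]
t=1 rotate(0, -90) ⇒ [θ0=180°, θ1=0°, e=2]
t=2 rotate(0, -90) ⇒ [θ0=90°, θ1=0°, e=2]
t=3 rotate(0, -90) ⇒ [θ0=0°, θ1=0°, e=2]
no rival 3-sequence matches.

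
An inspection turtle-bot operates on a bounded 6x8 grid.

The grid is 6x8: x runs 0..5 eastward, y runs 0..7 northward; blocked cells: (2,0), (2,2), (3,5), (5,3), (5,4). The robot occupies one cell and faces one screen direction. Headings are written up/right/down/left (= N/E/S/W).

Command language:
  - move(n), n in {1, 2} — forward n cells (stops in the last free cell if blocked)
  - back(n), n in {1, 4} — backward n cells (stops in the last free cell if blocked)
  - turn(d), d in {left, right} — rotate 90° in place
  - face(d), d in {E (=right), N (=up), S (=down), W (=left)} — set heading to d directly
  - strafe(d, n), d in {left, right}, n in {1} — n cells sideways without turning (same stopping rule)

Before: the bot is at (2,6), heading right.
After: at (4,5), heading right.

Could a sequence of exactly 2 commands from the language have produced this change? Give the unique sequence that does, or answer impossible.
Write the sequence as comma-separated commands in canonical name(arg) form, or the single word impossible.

move(2), strafe(right, 1)

key: order matters: swapping move(2) and strafe(right, 1) lands elsewhere
t0: at (2,6), heading right
1. move(2) → at (4,6), heading right
2. strafe(right, 1) → at (4,5), heading right
all 144 alternatives checked — unique.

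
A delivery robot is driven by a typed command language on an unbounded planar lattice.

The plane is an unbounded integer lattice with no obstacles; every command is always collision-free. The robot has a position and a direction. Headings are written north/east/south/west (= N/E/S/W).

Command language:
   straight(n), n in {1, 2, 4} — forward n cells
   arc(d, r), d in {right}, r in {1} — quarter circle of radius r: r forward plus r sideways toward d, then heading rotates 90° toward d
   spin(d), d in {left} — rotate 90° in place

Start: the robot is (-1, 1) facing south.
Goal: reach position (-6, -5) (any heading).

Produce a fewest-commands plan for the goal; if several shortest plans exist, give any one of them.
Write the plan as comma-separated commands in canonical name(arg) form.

straight(4), straight(1), arc(right, 1), straight(4)

initial: (-1, 1) facing south
[1] after straight(4): (-1, -3) facing south
[2] after straight(1): (-1, -4) facing south
[3] after arc(right, 1): (-2, -5) facing west
[4] after straight(4): (-6, -5) facing west
shorter routes all fall short; 4 is best.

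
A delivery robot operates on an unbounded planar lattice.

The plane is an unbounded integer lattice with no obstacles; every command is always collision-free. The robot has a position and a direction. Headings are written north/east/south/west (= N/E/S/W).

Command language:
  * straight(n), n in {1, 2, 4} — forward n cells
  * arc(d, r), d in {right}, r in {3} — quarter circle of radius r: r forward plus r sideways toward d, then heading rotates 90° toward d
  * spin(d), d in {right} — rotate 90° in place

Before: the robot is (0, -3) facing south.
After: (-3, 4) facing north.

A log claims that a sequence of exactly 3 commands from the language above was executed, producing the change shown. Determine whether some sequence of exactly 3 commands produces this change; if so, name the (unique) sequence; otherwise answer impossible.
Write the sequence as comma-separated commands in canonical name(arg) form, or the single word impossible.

key: running straight(4) before spin(right) would end elsewhere — order is forced
t0: (0, -3) facing south
1. spin(right) → (0, -3) facing west
2. arc(right, 3) → (-3, 0) facing north
3. straight(4) → (-3, 4) facing north
uniquely the one of 125 3-step routes that fits.

spin(right), arc(right, 3), straight(4)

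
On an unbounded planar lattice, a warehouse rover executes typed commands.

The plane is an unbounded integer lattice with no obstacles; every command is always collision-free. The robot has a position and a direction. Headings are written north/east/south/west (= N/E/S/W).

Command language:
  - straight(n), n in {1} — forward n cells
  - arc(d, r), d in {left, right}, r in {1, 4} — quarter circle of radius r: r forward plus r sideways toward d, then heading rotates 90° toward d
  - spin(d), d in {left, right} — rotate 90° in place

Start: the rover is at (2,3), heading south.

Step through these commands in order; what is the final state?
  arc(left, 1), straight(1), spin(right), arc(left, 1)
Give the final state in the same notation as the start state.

at (5,1), heading east

initial: at (2,3), heading south
step 1 (arc(left, 1)): at (3,2), heading east
step 2 (straight(1)): at (4,2), heading east
step 3 (spin(right)): at (4,2), heading south
step 4 (arc(left, 1)): at (5,1), heading east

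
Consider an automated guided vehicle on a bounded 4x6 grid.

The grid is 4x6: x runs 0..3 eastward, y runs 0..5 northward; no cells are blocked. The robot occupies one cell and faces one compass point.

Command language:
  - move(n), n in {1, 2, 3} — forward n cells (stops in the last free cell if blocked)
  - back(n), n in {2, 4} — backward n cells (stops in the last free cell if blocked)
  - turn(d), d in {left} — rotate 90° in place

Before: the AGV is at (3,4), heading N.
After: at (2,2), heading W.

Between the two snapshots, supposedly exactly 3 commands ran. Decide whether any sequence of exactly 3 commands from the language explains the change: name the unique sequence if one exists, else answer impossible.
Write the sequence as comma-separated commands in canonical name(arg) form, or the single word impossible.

key: order matters: swapping back(2) and move(1) lands elsewhere
initial: at (3,4), heading N
t=1 back(2) ⇒ at (3,2), heading N
t=2 turn(left) ⇒ at (3,2), heading W
t=3 move(1) ⇒ at (2,2), heading W
no rival 3-sequence matches.

back(2), turn(left), move(1)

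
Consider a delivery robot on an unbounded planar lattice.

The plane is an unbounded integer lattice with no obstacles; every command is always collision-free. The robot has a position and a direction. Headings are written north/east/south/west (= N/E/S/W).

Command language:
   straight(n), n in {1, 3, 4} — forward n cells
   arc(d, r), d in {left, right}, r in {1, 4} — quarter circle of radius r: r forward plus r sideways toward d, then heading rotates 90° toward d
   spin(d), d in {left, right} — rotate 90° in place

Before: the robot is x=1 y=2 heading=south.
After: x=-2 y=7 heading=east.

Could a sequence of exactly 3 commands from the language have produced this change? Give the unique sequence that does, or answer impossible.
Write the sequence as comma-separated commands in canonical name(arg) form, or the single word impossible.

spin(right), arc(right, 4), arc(right, 1)

key: running arc(right, 1) before spin(right) would end elsewhere — order is forced
start: x=1 y=2 heading=south
step 1 (spin(right)): x=1 y=2 heading=west
step 2 (arc(right, 4)): x=-3 y=6 heading=north
step 3 (arc(right, 1)): x=-2 y=7 heading=east
all 729 alternatives checked — unique.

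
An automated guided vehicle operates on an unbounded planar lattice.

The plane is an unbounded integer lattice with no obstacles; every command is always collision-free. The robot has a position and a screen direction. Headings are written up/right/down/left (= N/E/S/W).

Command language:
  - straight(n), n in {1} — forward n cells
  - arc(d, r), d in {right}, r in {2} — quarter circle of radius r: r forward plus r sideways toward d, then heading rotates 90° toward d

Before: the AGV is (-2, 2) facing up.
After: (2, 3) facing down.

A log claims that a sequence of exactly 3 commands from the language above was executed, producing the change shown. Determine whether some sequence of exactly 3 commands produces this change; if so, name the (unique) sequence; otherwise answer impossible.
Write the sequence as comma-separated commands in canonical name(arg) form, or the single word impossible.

straight(1), arc(right, 2), arc(right, 2)

key: cell and facing (now S) both changed — the 3 commands mix motion and turning
start: (-2, 2) facing up
[1] after straight(1): (-2, 3) facing up
[2] after arc(right, 2): (0, 5) facing right
[3] after arc(right, 2): (2, 3) facing down
no rival 3-sequence matches.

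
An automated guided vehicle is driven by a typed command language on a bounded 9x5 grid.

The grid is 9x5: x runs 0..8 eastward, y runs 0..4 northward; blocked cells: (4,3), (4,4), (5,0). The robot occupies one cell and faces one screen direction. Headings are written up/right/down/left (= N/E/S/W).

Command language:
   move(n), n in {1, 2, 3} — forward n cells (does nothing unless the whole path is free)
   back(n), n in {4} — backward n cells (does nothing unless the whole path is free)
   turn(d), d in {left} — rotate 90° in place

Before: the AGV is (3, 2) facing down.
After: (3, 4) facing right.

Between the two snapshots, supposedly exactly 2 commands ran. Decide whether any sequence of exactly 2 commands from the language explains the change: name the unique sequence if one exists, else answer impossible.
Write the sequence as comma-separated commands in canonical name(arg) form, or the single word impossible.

impossible

no 2-step route produces this change.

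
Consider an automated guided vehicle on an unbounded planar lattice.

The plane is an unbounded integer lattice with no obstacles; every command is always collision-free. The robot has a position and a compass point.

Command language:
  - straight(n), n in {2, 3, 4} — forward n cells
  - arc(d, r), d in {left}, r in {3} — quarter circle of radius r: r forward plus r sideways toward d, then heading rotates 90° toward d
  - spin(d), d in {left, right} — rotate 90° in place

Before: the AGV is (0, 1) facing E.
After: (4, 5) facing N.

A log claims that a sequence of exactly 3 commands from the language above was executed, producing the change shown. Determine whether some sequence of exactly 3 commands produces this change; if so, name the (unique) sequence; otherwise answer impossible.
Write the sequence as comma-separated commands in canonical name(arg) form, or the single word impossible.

straight(4), spin(left), straight(4)

key: position moved to (4,5) AND the heading swung to N — translation plus rotation needed
t0: (0, 1) facing E
[1] after straight(4): (4, 1) facing E
[2] after spin(left): (4, 1) facing N
[3] after straight(4): (4, 5) facing N
no rival 3-sequence matches.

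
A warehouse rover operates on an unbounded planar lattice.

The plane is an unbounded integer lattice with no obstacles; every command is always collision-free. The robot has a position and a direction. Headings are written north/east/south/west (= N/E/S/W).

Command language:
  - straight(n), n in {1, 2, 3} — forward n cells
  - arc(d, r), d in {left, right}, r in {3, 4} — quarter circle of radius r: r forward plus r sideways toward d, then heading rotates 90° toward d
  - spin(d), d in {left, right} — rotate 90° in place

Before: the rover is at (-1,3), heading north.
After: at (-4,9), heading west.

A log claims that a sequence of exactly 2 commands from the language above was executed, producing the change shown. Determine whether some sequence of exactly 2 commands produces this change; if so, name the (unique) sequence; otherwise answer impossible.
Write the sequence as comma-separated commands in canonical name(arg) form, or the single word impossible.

key: cell and facing (now W) both changed — the 2 commands mix motion and turning
from: at (-1,3), heading north
1. straight(3) → at (-1,6), heading north
2. arc(left, 3) → at (-4,9), heading west
uniquely the one of 81 2-step routes that fits.

straight(3), arc(left, 3)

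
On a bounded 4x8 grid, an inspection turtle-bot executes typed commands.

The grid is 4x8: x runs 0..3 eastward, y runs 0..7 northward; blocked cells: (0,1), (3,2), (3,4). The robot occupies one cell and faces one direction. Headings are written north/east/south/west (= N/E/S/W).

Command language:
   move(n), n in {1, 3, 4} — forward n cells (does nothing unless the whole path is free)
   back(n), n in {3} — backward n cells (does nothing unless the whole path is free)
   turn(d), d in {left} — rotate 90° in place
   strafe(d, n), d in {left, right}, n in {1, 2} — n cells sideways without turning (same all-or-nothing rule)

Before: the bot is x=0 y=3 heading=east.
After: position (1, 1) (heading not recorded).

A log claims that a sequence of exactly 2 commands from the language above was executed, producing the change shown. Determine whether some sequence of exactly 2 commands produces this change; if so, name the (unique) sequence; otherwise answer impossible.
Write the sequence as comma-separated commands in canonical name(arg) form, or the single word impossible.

key: order matters: swapping move(1) and strafe(right, 2) lands elsewhere
t0: x=0 y=3 heading=east
step 1 (move(1)): x=1 y=3 heading=east
step 2 (strafe(right, 2)): x=1 y=1 heading=east
no rival 2-sequence matches.

move(1), strafe(right, 2)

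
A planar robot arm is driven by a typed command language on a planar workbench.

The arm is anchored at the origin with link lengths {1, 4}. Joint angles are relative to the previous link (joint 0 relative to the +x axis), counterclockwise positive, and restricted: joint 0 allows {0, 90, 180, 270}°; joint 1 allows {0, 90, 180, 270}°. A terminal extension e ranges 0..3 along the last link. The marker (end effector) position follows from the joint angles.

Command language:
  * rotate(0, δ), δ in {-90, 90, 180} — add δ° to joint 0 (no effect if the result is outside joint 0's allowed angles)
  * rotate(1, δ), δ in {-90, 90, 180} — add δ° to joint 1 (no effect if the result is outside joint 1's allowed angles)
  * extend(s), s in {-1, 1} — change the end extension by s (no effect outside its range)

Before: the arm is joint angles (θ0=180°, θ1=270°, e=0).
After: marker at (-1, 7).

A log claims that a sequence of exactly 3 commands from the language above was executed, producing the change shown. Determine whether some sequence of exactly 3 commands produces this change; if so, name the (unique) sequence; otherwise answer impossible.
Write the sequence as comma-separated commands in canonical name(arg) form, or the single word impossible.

extend(1), extend(1), extend(1)

start: joint angles (θ0=180°, θ1=270°, e=0)
step 1 (extend(1)): joint angles (θ0=180°, θ1=270°, e=1)
step 2 (extend(1)): joint angles (θ0=180°, θ1=270°, e=2)
step 3 (extend(1)): joint angles (θ0=180°, θ1=270°, e=3)
no other 3-command option fits: unique.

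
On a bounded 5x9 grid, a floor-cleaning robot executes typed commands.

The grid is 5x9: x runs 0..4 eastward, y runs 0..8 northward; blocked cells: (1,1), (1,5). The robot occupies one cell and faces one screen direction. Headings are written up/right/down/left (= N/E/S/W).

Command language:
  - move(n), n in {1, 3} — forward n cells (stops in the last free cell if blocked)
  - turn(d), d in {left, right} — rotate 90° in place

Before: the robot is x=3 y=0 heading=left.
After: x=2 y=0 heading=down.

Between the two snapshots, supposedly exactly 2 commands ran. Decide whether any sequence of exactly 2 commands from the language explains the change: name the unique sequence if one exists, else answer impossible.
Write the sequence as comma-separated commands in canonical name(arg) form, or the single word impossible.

move(1), turn(left)

key: running turn(left) before move(1) would end elsewhere — order is forced
start: x=3 y=0 heading=left
[1] after move(1): x=2 y=0 heading=left
[2] after turn(left): x=2 y=0 heading=down
no other 2-command option fits: unique.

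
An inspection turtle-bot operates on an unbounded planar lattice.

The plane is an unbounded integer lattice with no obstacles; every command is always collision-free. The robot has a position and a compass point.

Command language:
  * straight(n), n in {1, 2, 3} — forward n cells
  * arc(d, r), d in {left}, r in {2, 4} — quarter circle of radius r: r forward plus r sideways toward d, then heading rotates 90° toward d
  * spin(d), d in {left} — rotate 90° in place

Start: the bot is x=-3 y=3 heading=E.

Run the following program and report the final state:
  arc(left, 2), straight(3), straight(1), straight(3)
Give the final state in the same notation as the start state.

start: x=-3 y=3 heading=E
t=1 arc(left, 2) ⇒ x=-1 y=5 heading=N
t=2 straight(3) ⇒ x=-1 y=8 heading=N
t=3 straight(1) ⇒ x=-1 y=9 heading=N
t=4 straight(3) ⇒ x=-1 y=12 heading=N

x=-1 y=12 heading=N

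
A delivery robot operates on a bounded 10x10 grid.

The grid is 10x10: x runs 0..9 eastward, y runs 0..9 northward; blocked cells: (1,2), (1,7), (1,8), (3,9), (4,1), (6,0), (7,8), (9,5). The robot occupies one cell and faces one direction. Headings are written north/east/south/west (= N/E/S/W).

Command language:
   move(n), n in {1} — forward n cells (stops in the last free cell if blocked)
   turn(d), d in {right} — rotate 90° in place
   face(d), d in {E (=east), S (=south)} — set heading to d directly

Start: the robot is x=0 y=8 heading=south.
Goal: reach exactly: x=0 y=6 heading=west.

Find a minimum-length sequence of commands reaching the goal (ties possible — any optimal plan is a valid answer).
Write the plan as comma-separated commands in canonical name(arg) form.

move(1), move(1), turn(right)

start: x=0 y=8 heading=south
1. move(1) → x=0 y=7 heading=south
2. move(1) → x=0 y=6 heading=south
3. turn(right) → x=0 y=6 heading=west
nothing shorter than 3 reaches the goal.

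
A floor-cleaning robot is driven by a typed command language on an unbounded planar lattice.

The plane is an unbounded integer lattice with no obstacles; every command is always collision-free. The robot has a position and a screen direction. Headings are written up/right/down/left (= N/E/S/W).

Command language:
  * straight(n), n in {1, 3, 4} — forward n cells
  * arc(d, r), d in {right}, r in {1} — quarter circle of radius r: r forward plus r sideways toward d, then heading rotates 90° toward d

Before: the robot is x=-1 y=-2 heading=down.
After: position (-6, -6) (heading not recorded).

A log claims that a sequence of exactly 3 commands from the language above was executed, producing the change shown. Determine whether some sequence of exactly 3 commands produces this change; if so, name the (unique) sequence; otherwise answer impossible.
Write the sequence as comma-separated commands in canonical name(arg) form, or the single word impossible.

straight(3), arc(right, 1), straight(4)

key: running straight(4) before straight(3) would end elsewhere — order is forced
t0: x=-1 y=-2 heading=down
step 1 (straight(3)): x=-1 y=-5 heading=down
step 2 (arc(right, 1)): x=-2 y=-6 heading=left
step 3 (straight(4)): x=-6 y=-6 heading=left
no rival 3-sequence matches.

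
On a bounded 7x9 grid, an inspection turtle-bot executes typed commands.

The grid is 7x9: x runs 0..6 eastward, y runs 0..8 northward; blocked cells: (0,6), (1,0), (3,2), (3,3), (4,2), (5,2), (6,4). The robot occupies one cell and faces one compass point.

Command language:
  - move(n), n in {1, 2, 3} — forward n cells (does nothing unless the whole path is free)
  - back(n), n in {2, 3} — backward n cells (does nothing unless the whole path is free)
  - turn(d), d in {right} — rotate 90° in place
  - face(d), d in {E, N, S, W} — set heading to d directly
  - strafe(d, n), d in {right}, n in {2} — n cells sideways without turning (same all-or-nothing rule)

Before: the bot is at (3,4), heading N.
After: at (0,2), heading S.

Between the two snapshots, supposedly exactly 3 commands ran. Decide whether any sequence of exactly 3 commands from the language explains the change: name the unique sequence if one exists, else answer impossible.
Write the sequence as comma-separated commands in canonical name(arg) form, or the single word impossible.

every 3-command combo misses the target.

impossible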